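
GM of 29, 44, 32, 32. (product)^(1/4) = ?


Product = 29 × 44 × 32 × 32 = 1306624
GM = 1306624^(1/4) = 33.8094

GM = 33.8094


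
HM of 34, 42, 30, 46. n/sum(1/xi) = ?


Sum of reciprocals = 1/34 + 1/42 + 1/30 + 1/46 = 0.108294
HM = 4/0.108294 = 36.9366

HM = 36.9366


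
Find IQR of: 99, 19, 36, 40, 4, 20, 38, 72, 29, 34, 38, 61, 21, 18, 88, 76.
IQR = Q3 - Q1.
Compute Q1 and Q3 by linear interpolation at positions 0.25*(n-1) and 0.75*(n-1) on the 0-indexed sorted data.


Sorted: 4, 18, 19, 20, 21, 29, 34, 36, 38, 38, 40, 61, 72, 76, 88, 99
Q1 (25th %ile) = 20.7500
Q3 (75th %ile) = 63.7500
IQR = 63.7500 - 20.7500 = 43.0000

IQR = 43.0000


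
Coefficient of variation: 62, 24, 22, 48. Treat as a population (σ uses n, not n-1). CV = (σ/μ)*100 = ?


Mean = 39.0000
SD = 16.7631
CV = (16.7631/39.0000)*100 = 42.9822%

CV = 42.9822%


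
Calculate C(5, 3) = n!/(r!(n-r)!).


C(5,3) = 5!/(3! × 2!)
= 120/(6 × 2)
= 10

C(5,3) = 10


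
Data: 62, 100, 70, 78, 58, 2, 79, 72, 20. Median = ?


Sorted: 2, 20, 58, 62, 70, 72, 78, 79, 100
n = 9 (odd)
Middle value = 70

Median = 70


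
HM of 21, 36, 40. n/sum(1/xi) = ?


Sum of reciprocals = 1/21 + 1/36 + 1/40 = 0.100397
HM = 3/0.100397 = 29.8814

HM = 29.8814


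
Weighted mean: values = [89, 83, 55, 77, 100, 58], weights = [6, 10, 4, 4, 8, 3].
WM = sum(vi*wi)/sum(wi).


Numerator = 89*6 + 83*10 + 55*4 + 77*4 + 100*8 + 58*3 = 2866
Denominator = 6 + 10 + 4 + 4 + 8 + 3 = 35
WM = 2866/35 = 81.8857

WM = 81.8857


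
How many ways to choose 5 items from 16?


C(16,5) = 16!/(5! × 11!)
= 20922789888000/(120 × 39916800)
= 4368

C(16,5) = 4368


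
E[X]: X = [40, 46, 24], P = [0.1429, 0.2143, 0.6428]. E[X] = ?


E[X] = 40*0.1429 + 46*0.2143 + 24*0.6428
= 5.7160 + 9.8578 + 15.4272
= 31.0010

E[X] = 31.0010


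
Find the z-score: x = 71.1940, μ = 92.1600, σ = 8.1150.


z = (71.1940 - 92.1600)/8.1150
= -20.9660/8.1150
= -2.5836

z = -2.5836


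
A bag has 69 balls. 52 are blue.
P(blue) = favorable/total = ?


P = 52/69 = 0.7536

P = 0.7536


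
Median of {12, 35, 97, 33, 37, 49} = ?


Sorted: 12, 33, 35, 37, 49, 97
n = 6 (even)
Middle values: 35 and 37
Median = (35+37)/2 = 36.0000

Median = 36.0000


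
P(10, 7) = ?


P(10,7) = 10!/3!
= 3628800/6
= 604800

P(10,7) = 604800


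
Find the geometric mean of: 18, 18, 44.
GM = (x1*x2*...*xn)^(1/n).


Product = 18 × 18 × 44 = 14256
GM = 14256^(1/3) = 24.2474

GM = 24.2474


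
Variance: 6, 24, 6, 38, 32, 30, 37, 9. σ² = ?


Mean = 22.7500
Squared deviations: 280.5625, 1.5625, 280.5625, 232.5625, 85.5625, 52.5625, 203.0625, 189.0625
Sum = 1325.5000
Variance = 1325.5000/8 = 165.6875

Variance = 165.6875


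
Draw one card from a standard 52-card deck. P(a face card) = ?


12 face cards in 52 cards
P = 12/52 = 0.2308

P = 0.2308


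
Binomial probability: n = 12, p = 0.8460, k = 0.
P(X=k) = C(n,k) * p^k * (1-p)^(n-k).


C(12,0) = 1
p^0 = 1.000000
(1-p)^12 = 1.779298e-10
P = 1 * 1.000000 * 1.779298e-10 = 1.7793e-10

P(X=0) = 1.7793e-10


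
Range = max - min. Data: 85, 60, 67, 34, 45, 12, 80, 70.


Max = 85, Min = 12
Range = 85 - 12 = 73

Range = 73


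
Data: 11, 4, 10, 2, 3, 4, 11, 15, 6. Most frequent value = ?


Frequencies: 2:1, 3:1, 4:2, 6:1, 10:1, 11:2, 15:1
Max frequency = 2
Mode = 4, 11

Mode = 4, 11


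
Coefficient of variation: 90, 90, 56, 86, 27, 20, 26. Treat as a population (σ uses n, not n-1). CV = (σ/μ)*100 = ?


Mean = 56.4286
SD = 29.8753
CV = (29.8753/56.4286)*100 = 52.9435%

CV = 52.9435%


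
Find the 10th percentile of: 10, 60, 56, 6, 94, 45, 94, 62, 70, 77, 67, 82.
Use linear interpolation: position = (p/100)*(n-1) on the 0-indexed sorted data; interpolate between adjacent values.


Sorted: 6, 10, 45, 56, 60, 62, 67, 70, 77, 82, 94, 94
n = 12
Index = 10/100 * 11 = 1.1000
Lower = data[1] = 10, Upper = data[2] = 45
P10 = 10 + 0.1000*(35) = 13.5000

P10 = 13.5000


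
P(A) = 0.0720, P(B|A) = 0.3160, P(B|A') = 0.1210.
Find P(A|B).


P(B) = P(B|A)*P(A) + P(B|A')*P(A')
= 0.3160*0.0720 + 0.1210*0.9280
= 0.022752 + 0.112288 = 0.135040
P(A|B) = 0.022752/0.135040 = 0.1685

P(A|B) = 0.1685


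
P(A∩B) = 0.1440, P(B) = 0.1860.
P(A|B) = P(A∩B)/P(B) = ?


P(A|B) = 0.1440/0.1860 = 0.7742

P(A|B) = 0.7742


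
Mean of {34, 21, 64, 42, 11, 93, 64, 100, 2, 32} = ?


Sum = 34 + 21 + 64 + 42 + 11 + 93 + 64 + 100 + 2 + 32 = 463
n = 10
Mean = 463/10 = 46.3000

Mean = 46.3000


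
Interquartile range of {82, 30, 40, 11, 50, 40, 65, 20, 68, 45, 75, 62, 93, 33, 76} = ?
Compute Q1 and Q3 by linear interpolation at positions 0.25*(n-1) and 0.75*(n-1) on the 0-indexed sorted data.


Sorted: 11, 20, 30, 33, 40, 40, 45, 50, 62, 65, 68, 75, 76, 82, 93
Q1 (25th %ile) = 36.5000
Q3 (75th %ile) = 71.5000
IQR = 71.5000 - 36.5000 = 35.0000

IQR = 35.0000


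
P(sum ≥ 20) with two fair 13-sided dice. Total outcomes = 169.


Total outcomes = 13×13 = 169
Favorable (sum ≥ 20): 28
P = 28/169 = 0.1657

P = 0.1657


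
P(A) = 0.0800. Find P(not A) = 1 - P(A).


P(not A) = 1 - 0.0800 = 0.9200

P(not A) = 0.9200


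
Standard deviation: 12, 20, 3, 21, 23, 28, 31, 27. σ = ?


Mean = 20.6250
Variance = 74.2344
SD = sqrt(74.2344) = 8.6159

SD = 8.6159


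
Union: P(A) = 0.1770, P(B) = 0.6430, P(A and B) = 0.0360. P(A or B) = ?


P(A∪B) = 0.1770 + 0.6430 - 0.0360
= 0.8200 - 0.0360
= 0.7840

P(A∪B) = 0.7840


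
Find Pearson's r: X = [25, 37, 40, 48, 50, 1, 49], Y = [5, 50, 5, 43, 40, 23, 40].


Mean X = 35.7143, Mean Y = 29.4286
SD X = 16.350747, SD Y = 17.178534
Cov = 123.551020
r = 123.551020/(16.350747*17.178534) = 0.4399

r = 0.4399


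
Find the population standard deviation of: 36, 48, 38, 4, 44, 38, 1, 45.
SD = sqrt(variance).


Mean = 31.7500
Variance = 300.1875
SD = sqrt(300.1875) = 17.3259

SD = 17.3259


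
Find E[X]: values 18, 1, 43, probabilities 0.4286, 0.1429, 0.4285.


E[X] = 18*0.4286 + 1*0.1429 + 43*0.4285
= 7.7148 + 0.1429 + 18.4255
= 26.2832

E[X] = 26.2832


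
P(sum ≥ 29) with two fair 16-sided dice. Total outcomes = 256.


Total outcomes = 16×16 = 256
Favorable (sum ≥ 29): 10
P = 10/256 = 0.0391

P = 0.0391


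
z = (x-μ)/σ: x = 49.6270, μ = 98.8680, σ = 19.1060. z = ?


z = (49.6270 - 98.8680)/19.1060
= -49.2410/19.1060
= -2.5773

z = -2.5773


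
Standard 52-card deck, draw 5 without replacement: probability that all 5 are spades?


P(all spades) = (13/52) × (12/51) × (11/50) × (10/49) × (9/48)
= 0.0005

P = 0.0005


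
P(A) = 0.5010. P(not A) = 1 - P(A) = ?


P(not A) = 1 - 0.5010 = 0.4990

P(not A) = 0.4990


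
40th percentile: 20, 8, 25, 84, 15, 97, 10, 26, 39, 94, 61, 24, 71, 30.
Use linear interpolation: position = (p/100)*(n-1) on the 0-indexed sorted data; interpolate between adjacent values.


Sorted: 8, 10, 15, 20, 24, 25, 26, 30, 39, 61, 71, 84, 94, 97
n = 14
Index = 40/100 * 13 = 5.2000
Lower = data[5] = 25, Upper = data[6] = 26
P40 = 25 + 0.2000*(1) = 25.2000

P40 = 25.2000


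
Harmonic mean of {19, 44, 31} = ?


Sum of reciprocals = 1/19 + 1/44 + 1/31 = 0.107617
HM = 3/0.107617 = 27.8767

HM = 27.8767


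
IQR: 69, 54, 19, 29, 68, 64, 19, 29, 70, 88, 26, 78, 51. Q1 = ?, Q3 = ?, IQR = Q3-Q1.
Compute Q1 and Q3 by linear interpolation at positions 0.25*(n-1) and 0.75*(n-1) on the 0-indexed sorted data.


Sorted: 19, 19, 26, 29, 29, 51, 54, 64, 68, 69, 70, 78, 88
Q1 (25th %ile) = 29.0000
Q3 (75th %ile) = 69.0000
IQR = 69.0000 - 29.0000 = 40.0000

IQR = 40.0000


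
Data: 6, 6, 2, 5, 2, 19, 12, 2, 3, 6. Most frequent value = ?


Frequencies: 2:3, 3:1, 5:1, 6:3, 12:1, 19:1
Max frequency = 3
Mode = 2, 6

Mode = 2, 6


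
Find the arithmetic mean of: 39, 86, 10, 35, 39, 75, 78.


Sum = 39 + 86 + 10 + 35 + 39 + 75 + 78 = 362
n = 7
Mean = 362/7 = 51.7143

Mean = 51.7143


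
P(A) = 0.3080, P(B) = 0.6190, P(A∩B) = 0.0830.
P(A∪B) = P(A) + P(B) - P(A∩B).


P(A∪B) = 0.3080 + 0.6190 - 0.0830
= 0.9270 - 0.0830
= 0.8440

P(A∪B) = 0.8440


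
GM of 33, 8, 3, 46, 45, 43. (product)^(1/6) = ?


Product = 33 × 8 × 3 × 46 × 45 × 43 = 70495920
GM = 70495920^(1/6) = 20.3248

GM = 20.3248


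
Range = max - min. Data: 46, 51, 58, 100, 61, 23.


Max = 100, Min = 23
Range = 100 - 23 = 77

Range = 77


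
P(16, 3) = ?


P(16,3) = 16!/13!
= 20922789888000/6227020800
= 3360

P(16,3) = 3360


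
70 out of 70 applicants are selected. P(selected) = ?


P = 70/70 = 1.0000

P = 1.0000


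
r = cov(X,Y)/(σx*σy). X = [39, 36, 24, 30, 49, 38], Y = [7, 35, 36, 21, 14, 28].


Mean X = 36.0000, Mean Y = 23.5000
SD X = 7.767453, SD Y = 10.626225
Cov = -49.833333
r = -49.833333/(7.767453*10.626225) = -0.6038

r = -0.6038


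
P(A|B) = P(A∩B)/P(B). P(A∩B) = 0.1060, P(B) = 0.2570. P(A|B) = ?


P(A|B) = 0.1060/0.2570 = 0.4125

P(A|B) = 0.4125


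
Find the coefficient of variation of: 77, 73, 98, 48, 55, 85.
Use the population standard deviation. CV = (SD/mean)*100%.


Mean = 72.6667
SD = 16.9967
CV = (16.9967/72.6667)*100 = 23.3900%

CV = 23.3900%


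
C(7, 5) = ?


C(7,5) = 7!/(5! × 2!)
= 5040/(120 × 2)
= 21

C(7,5) = 21


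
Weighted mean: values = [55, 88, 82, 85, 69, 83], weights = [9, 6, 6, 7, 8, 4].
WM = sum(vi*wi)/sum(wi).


Numerator = 55*9 + 88*6 + 82*6 + 85*7 + 69*8 + 83*4 = 2994
Denominator = 9 + 6 + 6 + 7 + 8 + 4 = 40
WM = 2994/40 = 74.8500

WM = 74.8500


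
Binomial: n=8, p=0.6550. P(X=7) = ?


C(8,7) = 8
p^7 = 0.051724
(1-p)^1 = 0.345000
P = 8 * 0.051724 * 0.345000 = 0.1428

P(X=7) = 0.1428


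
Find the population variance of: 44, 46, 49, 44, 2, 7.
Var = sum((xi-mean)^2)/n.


Mean = 32.0000
Squared deviations: 144.0000, 196.0000, 289.0000, 144.0000, 900.0000, 625.0000
Sum = 2298.0000
Variance = 2298.0000/6 = 383.0000

Variance = 383.0000


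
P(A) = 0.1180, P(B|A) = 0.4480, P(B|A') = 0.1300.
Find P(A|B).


P(B) = P(B|A)*P(A) + P(B|A')*P(A')
= 0.4480*0.1180 + 0.1300*0.8820
= 0.052864 + 0.114660 = 0.167524
P(A|B) = 0.052864/0.167524 = 0.3156

P(A|B) = 0.3156


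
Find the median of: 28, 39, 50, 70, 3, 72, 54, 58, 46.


Sorted: 3, 28, 39, 46, 50, 54, 58, 70, 72
n = 9 (odd)
Middle value = 50

Median = 50


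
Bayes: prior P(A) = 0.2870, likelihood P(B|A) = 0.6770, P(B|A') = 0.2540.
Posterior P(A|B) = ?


P(B) = P(B|A)*P(A) + P(B|A')*P(A')
= 0.6770*0.2870 + 0.2540*0.7130
= 0.194299 + 0.181102 = 0.375401
P(A|B) = 0.194299/0.375401 = 0.5176

P(A|B) = 0.5176


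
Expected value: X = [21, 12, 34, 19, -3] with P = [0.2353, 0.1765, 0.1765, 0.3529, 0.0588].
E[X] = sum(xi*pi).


E[X] = 21*0.2353 + 12*0.1765 + 34*0.1765 + 19*0.3529 - 3*0.0588
= 4.9413 + 2.1180 + 6.0010 + 6.7051 - 0.1764
= 19.5890

E[X] = 19.5890


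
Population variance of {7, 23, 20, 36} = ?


Mean = 21.5000
Squared deviations: 210.2500, 2.2500, 2.2500, 210.2500
Sum = 425.0000
Variance = 425.0000/4 = 106.2500

Variance = 106.2500


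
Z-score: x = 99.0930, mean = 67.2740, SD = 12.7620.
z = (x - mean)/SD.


z = (99.0930 - 67.2740)/12.7620
= 31.8190/12.7620
= 2.4933

z = 2.4933


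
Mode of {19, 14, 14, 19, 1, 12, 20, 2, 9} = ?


Frequencies: 1:1, 2:1, 9:1, 12:1, 14:2, 19:2, 20:1
Max frequency = 2
Mode = 14, 19

Mode = 14, 19


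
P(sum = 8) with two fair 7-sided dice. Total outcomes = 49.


Total outcomes = 7×7 = 49
Favorable (sum = 8): 7
P = 7/49 = 0.1429

P = 0.1429


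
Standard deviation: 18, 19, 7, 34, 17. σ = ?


Mean = 19.0000
Variance = 74.8000
SD = sqrt(74.8000) = 8.6487

SD = 8.6487


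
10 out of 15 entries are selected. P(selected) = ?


P = 10/15 = 0.6667

P = 0.6667


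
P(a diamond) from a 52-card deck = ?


13 diamonds in 52 cards
P = 13/52 = 0.2500

P = 0.2500


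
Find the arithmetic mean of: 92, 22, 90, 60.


Sum = 92 + 22 + 90 + 60 = 264
n = 4
Mean = 264/4 = 66.0000

Mean = 66.0000


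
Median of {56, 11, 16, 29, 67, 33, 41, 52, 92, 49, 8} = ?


Sorted: 8, 11, 16, 29, 33, 41, 49, 52, 56, 67, 92
n = 11 (odd)
Middle value = 41

Median = 41


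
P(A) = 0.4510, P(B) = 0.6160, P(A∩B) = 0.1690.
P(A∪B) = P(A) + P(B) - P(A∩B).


P(A∪B) = 0.4510 + 0.6160 - 0.1690
= 1.0670 - 0.1690
= 0.8980

P(A∪B) = 0.8980


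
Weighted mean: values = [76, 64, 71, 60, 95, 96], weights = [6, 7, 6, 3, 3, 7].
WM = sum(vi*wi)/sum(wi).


Numerator = 76*6 + 64*7 + 71*6 + 60*3 + 95*3 + 96*7 = 2467
Denominator = 6 + 7 + 6 + 3 + 3 + 7 = 32
WM = 2467/32 = 77.0938

WM = 77.0938


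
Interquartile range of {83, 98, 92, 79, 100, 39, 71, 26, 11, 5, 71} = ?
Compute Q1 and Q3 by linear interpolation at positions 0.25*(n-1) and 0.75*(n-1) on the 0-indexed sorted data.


Sorted: 5, 11, 26, 39, 71, 71, 79, 83, 92, 98, 100
Q1 (25th %ile) = 32.5000
Q3 (75th %ile) = 87.5000
IQR = 87.5000 - 32.5000 = 55.0000

IQR = 55.0000


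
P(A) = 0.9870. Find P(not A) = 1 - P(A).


P(not A) = 1 - 0.9870 = 0.0130

P(not A) = 0.0130


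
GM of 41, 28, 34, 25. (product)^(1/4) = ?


Product = 41 × 28 × 34 × 25 = 975800
GM = 975800^(1/4) = 31.4297

GM = 31.4297


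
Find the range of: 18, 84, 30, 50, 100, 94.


Max = 100, Min = 18
Range = 100 - 18 = 82

Range = 82


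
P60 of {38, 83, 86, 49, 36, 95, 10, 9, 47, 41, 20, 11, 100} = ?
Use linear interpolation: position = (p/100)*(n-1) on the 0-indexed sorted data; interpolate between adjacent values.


Sorted: 9, 10, 11, 20, 36, 38, 41, 47, 49, 83, 86, 95, 100
n = 13
Index = 60/100 * 12 = 7.2000
Lower = data[7] = 47, Upper = data[8] = 49
P60 = 47 + 0.2000*(2) = 47.4000

P60 = 47.4000


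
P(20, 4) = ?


P(20,4) = 20!/16!
= 2432902008176640000/20922789888000
= 116280

P(20,4) = 116280


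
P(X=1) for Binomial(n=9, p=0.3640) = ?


C(9,1) = 9
p^1 = 0.364000
(1-p)^8 = 0.026771
P = 9 * 0.364000 * 0.026771 = 0.0877

P(X=1) = 0.0877


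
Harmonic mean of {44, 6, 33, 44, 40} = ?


Sum of reciprocals = 1/44 + 1/6 + 1/33 + 1/44 + 1/40 = 0.267424
HM = 5/0.267424 = 18.6969

HM = 18.6969


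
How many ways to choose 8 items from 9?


C(9,8) = 9!/(8! × 1!)
= 362880/(40320 × 1)
= 9

C(9,8) = 9


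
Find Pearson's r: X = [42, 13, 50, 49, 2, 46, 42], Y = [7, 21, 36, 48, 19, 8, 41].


Mean X = 34.8571, Mean Y = 25.7143
SD X = 17.779833, SD Y = 14.963902
Cov = 81.816327
r = 81.816327/(17.779833*14.963902) = 0.3075

r = 0.3075


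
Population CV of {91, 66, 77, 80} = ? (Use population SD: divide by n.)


Mean = 78.5000
SD = 8.9022
CV = (8.9022/78.5000)*100 = 11.3404%

CV = 11.3404%


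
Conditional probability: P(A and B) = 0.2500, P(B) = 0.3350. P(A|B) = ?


P(A|B) = 0.2500/0.3350 = 0.7463

P(A|B) = 0.7463


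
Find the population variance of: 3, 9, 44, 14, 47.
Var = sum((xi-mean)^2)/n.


Mean = 23.4000
Squared deviations: 416.1600, 207.3600, 424.3600, 88.3600, 556.9600
Sum = 1693.2000
Variance = 1693.2000/5 = 338.6400

Variance = 338.6400


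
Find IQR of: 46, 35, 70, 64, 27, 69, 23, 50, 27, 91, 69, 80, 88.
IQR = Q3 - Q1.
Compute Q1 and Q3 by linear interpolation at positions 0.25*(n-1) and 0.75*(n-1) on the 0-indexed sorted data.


Sorted: 23, 27, 27, 35, 46, 50, 64, 69, 69, 70, 80, 88, 91
Q1 (25th %ile) = 35.0000
Q3 (75th %ile) = 70.0000
IQR = 70.0000 - 35.0000 = 35.0000

IQR = 35.0000


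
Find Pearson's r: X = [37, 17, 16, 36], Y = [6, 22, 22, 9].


Mean X = 26.5000, Mean Y = 14.7500
SD X = 10.012492, SD Y = 7.327175
Cov = -72.875000
r = -72.875000/(10.012492*7.327175) = -0.9933

r = -0.9933


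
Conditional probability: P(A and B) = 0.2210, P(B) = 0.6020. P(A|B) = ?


P(A|B) = 0.2210/0.6020 = 0.3671

P(A|B) = 0.3671


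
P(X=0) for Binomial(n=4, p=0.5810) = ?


C(4,0) = 1
p^0 = 1.000000
(1-p)^4 = 0.030822
P = 1 * 1.000000 * 0.030822 = 0.0308

P(X=0) = 0.0308


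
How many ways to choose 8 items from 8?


C(8,8) = 8!/(8! × 0!)
= 40320/(40320 × 1)
= 1

C(8,8) = 1


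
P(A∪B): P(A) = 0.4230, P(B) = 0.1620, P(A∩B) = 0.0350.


P(A∪B) = 0.4230 + 0.1620 - 0.0350
= 0.5850 - 0.0350
= 0.5500

P(A∪B) = 0.5500


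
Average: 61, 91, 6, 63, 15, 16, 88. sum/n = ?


Sum = 61 + 91 + 6 + 63 + 15 + 16 + 88 = 340
n = 7
Mean = 340/7 = 48.5714

Mean = 48.5714


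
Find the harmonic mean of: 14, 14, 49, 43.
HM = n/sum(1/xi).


Sum of reciprocals = 1/14 + 1/14 + 1/49 + 1/43 = 0.186521
HM = 4/0.186521 = 21.4453

HM = 21.4453


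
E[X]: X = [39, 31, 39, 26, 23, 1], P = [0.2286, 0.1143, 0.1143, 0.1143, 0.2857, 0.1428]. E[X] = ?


E[X] = 39*0.2286 + 31*0.1143 + 39*0.1143 + 26*0.1143 + 23*0.2857 + 1*0.1428
= 8.9154 + 3.5433 + 4.4577 + 2.9718 + 6.5711 + 0.1428
= 26.6021

E[X] = 26.6021


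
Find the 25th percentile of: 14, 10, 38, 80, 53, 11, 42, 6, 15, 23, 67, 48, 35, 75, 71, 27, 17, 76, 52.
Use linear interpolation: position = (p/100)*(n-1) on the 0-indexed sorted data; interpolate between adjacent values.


Sorted: 6, 10, 11, 14, 15, 17, 23, 27, 35, 38, 42, 48, 52, 53, 67, 71, 75, 76, 80
n = 19
Index = 25/100 * 18 = 4.5000
Lower = data[4] = 15, Upper = data[5] = 17
P25 = 15 + 0.5000*(2) = 16.0000

P25 = 16.0000


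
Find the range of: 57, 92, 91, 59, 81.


Max = 92, Min = 57
Range = 92 - 57 = 35

Range = 35


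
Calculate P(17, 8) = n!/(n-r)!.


P(17,8) = 17!/9!
= 355687428096000/362880
= 980179200

P(17,8) = 980179200


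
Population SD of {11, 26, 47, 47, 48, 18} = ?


Mean = 32.8333
Variance = 229.1389
SD = sqrt(229.1389) = 15.1373

SD = 15.1373


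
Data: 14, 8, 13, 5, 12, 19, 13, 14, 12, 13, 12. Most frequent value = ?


Frequencies: 5:1, 8:1, 12:3, 13:3, 14:2, 19:1
Max frequency = 3
Mode = 12, 13

Mode = 12, 13


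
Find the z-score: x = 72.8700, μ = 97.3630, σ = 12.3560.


z = (72.8700 - 97.3630)/12.3560
= -24.4930/12.3560
= -1.9823

z = -1.9823


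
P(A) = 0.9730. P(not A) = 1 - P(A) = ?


P(not A) = 1 - 0.9730 = 0.0270

P(not A) = 0.0270


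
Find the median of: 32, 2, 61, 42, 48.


Sorted: 2, 32, 42, 48, 61
n = 5 (odd)
Middle value = 42

Median = 42


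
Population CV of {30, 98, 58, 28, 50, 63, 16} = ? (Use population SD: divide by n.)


Mean = 49.0000
SD = 25.5511
CV = (25.5511/49.0000)*100 = 52.1450%

CV = 52.1450%


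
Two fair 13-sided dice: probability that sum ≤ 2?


Total outcomes = 13×13 = 169
Favorable (sum ≤ 2): 1
P = 1/169 = 0.0059

P = 0.0059


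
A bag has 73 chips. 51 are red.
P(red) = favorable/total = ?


P = 51/73 = 0.6986

P = 0.6986


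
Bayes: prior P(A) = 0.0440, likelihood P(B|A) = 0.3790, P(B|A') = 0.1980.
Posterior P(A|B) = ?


P(B) = P(B|A)*P(A) + P(B|A')*P(A')
= 0.3790*0.0440 + 0.1980*0.9560
= 0.016676 + 0.189288 = 0.205964
P(A|B) = 0.016676/0.205964 = 0.0810

P(A|B) = 0.0810


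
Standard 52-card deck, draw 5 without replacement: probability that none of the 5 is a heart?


P(no hearts) = (39/52) × (38/51) × (37/50) × (36/49) × (35/48)
= 0.2215

P = 0.2215


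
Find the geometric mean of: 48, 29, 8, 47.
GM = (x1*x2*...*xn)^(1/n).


Product = 48 × 29 × 8 × 47 = 523392
GM = 523392^(1/4) = 26.8972

GM = 26.8972


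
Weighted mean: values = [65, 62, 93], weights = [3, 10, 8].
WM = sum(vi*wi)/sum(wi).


Numerator = 65*3 + 62*10 + 93*8 = 1559
Denominator = 3 + 10 + 8 = 21
WM = 1559/21 = 74.2381

WM = 74.2381


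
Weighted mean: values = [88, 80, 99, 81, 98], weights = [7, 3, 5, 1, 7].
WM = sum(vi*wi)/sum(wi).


Numerator = 88*7 + 80*3 + 99*5 + 81*1 + 98*7 = 2118
Denominator = 7 + 3 + 5 + 1 + 7 = 23
WM = 2118/23 = 92.0870

WM = 92.0870


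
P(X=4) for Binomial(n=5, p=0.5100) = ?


C(5,4) = 5
p^4 = 0.067652
(1-p)^1 = 0.490000
P = 5 * 0.067652 * 0.490000 = 0.1657

P(X=4) = 0.1657


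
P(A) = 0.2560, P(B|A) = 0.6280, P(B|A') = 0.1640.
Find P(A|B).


P(B) = P(B|A)*P(A) + P(B|A')*P(A')
= 0.6280*0.2560 + 0.1640*0.7440
= 0.160768 + 0.122016 = 0.282784
P(A|B) = 0.160768/0.282784 = 0.5685

P(A|B) = 0.5685


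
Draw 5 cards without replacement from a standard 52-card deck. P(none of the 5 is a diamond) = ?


P(no diamonds) = (39/52) × (38/51) × (37/50) × (36/49) × (35/48)
= 0.2215

P = 0.2215


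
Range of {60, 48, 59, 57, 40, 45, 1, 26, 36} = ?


Max = 60, Min = 1
Range = 60 - 1 = 59

Range = 59


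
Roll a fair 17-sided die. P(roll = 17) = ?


Favorable outcomes (roll = 17): 1
Total outcomes = 17
P = 1/17 = 0.0588

P = 0.0588


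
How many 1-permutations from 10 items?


P(10,1) = 10!/9!
= 3628800/362880
= 10

P(10,1) = 10


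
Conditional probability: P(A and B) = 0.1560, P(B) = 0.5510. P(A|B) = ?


P(A|B) = 0.1560/0.5510 = 0.2831

P(A|B) = 0.2831


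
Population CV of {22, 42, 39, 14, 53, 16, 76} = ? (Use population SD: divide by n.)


Mean = 37.4286
SD = 20.7010
CV = (20.7010/37.4286)*100 = 55.3080%

CV = 55.3080%


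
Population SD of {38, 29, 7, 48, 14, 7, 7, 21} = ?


Mean = 21.3750
Variance = 214.7344
SD = sqrt(214.7344) = 14.6538

SD = 14.6538


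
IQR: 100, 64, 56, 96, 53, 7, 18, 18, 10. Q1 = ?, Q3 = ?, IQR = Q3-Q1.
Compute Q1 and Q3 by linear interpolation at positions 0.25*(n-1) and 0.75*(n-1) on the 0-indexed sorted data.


Sorted: 7, 10, 18, 18, 53, 56, 64, 96, 100
Q1 (25th %ile) = 18.0000
Q3 (75th %ile) = 64.0000
IQR = 64.0000 - 18.0000 = 46.0000

IQR = 46.0000


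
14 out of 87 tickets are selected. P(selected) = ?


P = 14/87 = 0.1609

P = 0.1609


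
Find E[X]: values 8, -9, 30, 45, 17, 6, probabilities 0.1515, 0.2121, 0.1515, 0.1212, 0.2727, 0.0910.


E[X] = 8*0.1515 - 9*0.2121 + 30*0.1515 + 45*0.1212 + 17*0.2727 + 6*0.0910
= 1.2120 - 1.9089 + 4.5450 + 5.4540 + 4.6359 + 0.5460
= 14.4840

E[X] = 14.4840


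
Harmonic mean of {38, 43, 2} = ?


Sum of reciprocals = 1/38 + 1/43 + 1/2 = 0.549572
HM = 3/0.549572 = 5.4588

HM = 5.4588


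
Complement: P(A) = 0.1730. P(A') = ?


P(not A) = 1 - 0.1730 = 0.8270

P(not A) = 0.8270


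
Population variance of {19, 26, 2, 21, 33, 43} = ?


Mean = 24.0000
Squared deviations: 25.0000, 4.0000, 484.0000, 9.0000, 81.0000, 361.0000
Sum = 964.0000
Variance = 964.0000/6 = 160.6667

Variance = 160.6667


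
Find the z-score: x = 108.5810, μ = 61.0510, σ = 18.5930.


z = (108.5810 - 61.0510)/18.5930
= 47.5300/18.5930
= 2.5563

z = 2.5563


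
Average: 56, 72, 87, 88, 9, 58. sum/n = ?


Sum = 56 + 72 + 87 + 88 + 9 + 58 = 370
n = 6
Mean = 370/6 = 61.6667

Mean = 61.6667


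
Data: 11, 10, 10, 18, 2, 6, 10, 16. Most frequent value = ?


Frequencies: 2:1, 6:1, 10:3, 11:1, 16:1, 18:1
Max frequency = 3
Mode = 10

Mode = 10


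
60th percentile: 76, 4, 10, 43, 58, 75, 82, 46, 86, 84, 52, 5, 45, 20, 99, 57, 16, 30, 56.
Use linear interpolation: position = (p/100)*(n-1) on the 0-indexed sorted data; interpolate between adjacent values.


Sorted: 4, 5, 10, 16, 20, 30, 43, 45, 46, 52, 56, 57, 58, 75, 76, 82, 84, 86, 99
n = 19
Index = 60/100 * 18 = 10.8000
Lower = data[10] = 56, Upper = data[11] = 57
P60 = 56 + 0.8000*(1) = 56.8000

P60 = 56.8000


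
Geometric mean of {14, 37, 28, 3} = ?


Product = 14 × 37 × 28 × 3 = 43512
GM = 43512^(1/4) = 14.4428

GM = 14.4428


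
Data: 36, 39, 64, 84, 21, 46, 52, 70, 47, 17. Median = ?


Sorted: 17, 21, 36, 39, 46, 47, 52, 64, 70, 84
n = 10 (even)
Middle values: 46 and 47
Median = (46+47)/2 = 46.5000

Median = 46.5000


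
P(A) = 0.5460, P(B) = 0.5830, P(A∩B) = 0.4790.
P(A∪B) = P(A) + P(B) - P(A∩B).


P(A∪B) = 0.5460 + 0.5830 - 0.4790
= 1.1290 - 0.4790
= 0.6500

P(A∪B) = 0.6500


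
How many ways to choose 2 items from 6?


C(6,2) = 6!/(2! × 4!)
= 720/(2 × 24)
= 15

C(6,2) = 15


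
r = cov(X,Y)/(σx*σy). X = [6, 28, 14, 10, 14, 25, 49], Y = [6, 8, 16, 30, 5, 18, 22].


Mean X = 20.8571, Mean Y = 15.0000
SD X = 13.590213, SD Y = 8.569047
Cov = 27.428571
r = 27.428571/(13.590213*8.569047) = 0.2355

r = 0.2355


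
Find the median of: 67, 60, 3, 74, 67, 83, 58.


Sorted: 3, 58, 60, 67, 67, 74, 83
n = 7 (odd)
Middle value = 67

Median = 67


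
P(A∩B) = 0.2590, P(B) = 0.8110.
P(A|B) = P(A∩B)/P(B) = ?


P(A|B) = 0.2590/0.8110 = 0.3194

P(A|B) = 0.3194


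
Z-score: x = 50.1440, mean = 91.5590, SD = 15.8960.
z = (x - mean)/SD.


z = (50.1440 - 91.5590)/15.8960
= -41.4150/15.8960
= -2.6054

z = -2.6054


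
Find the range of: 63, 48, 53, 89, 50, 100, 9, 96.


Max = 100, Min = 9
Range = 100 - 9 = 91

Range = 91


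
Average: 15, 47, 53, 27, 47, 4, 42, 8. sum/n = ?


Sum = 15 + 47 + 53 + 27 + 47 + 4 + 42 + 8 = 243
n = 8
Mean = 243/8 = 30.3750

Mean = 30.3750


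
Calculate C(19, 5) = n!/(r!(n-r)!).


C(19,5) = 19!/(5! × 14!)
= 121645100408832000/(120 × 87178291200)
= 11628

C(19,5) = 11628


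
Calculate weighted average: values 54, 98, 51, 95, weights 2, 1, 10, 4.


Numerator = 54*2 + 98*1 + 51*10 + 95*4 = 1096
Denominator = 2 + 1 + 10 + 4 = 17
WM = 1096/17 = 64.4706

WM = 64.4706


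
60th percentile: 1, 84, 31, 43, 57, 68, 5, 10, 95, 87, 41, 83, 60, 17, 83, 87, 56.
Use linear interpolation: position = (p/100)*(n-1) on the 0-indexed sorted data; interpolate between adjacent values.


Sorted: 1, 5, 10, 17, 31, 41, 43, 56, 57, 60, 68, 83, 83, 84, 87, 87, 95
n = 17
Index = 60/100 * 16 = 9.6000
Lower = data[9] = 60, Upper = data[10] = 68
P60 = 60 + 0.6000*(8) = 64.8000

P60 = 64.8000


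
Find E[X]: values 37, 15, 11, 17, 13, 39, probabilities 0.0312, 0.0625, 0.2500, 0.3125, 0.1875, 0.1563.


E[X] = 37*0.0312 + 15*0.0625 + 11*0.2500 + 17*0.3125 + 13*0.1875 + 39*0.1563
= 1.1544 + 0.9375 + 2.7500 + 5.3125 + 2.4375 + 6.0957
= 18.6876

E[X] = 18.6876


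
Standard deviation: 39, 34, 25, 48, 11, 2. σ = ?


Mean = 26.5000
Variance = 252.9167
SD = sqrt(252.9167) = 15.9034

SD = 15.9034


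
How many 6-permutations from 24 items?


P(24,6) = 24!/18!
= 620448401733239439360000/6402373705728000
= 96909120

P(24,6) = 96909120


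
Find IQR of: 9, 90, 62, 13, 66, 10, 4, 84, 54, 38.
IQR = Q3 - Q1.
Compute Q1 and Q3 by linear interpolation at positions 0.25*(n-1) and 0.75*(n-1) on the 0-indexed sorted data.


Sorted: 4, 9, 10, 13, 38, 54, 62, 66, 84, 90
Q1 (25th %ile) = 10.7500
Q3 (75th %ile) = 65.0000
IQR = 65.0000 - 10.7500 = 54.2500

IQR = 54.2500


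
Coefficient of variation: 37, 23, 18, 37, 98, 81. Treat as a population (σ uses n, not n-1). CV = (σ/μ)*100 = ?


Mean = 49.0000
SD = 29.8608
CV = (29.8608/49.0000)*100 = 60.9404%

CV = 60.9404%


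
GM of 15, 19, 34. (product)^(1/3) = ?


Product = 15 × 19 × 34 = 9690
GM = 9690^(1/3) = 21.3194

GM = 21.3194


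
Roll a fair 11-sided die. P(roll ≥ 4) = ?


Favorable outcomes (roll ≥ 4): 8
Total outcomes = 11
P = 8/11 = 0.7273

P = 0.7273


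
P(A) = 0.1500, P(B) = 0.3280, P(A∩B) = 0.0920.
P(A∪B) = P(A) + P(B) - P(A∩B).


P(A∪B) = 0.1500 + 0.3280 - 0.0920
= 0.4780 - 0.0920
= 0.3860

P(A∪B) = 0.3860


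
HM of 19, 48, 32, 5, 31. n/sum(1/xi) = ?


Sum of reciprocals = 1/19 + 1/48 + 1/32 + 1/5 + 1/31 = 0.336973
HM = 5/0.336973 = 14.8380

HM = 14.8380


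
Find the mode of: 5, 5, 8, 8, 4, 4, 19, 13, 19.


Frequencies: 4:2, 5:2, 8:2, 13:1, 19:2
Max frequency = 2
Mode = 4, 5, 8, 19

Mode = 4, 5, 8, 19


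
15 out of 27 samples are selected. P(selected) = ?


P = 15/27 = 0.5556

P = 0.5556


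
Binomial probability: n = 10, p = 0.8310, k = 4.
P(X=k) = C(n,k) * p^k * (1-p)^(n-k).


C(10,4) = 210
p^4 = 0.476874
(1-p)^6 = 2.329809e-05
P = 210 * 0.476874 * 2.329809e-05 = 0.0023

P(X=4) = 0.0023


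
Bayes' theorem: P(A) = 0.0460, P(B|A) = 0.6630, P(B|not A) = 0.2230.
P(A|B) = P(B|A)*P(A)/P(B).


P(B) = P(B|A)*P(A) + P(B|A')*P(A')
= 0.6630*0.0460 + 0.2230*0.9540
= 0.030498 + 0.212742 = 0.243240
P(A|B) = 0.030498/0.243240 = 0.1254

P(A|B) = 0.1254


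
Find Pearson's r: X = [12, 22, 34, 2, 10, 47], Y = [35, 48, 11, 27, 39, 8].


Mean X = 21.1667, Mean Y = 28.0000
SD X = 15.323366, SD Y = 14.491377
Cov = -147.666667
r = -147.666667/(15.323366*14.491377) = -0.6650

r = -0.6650


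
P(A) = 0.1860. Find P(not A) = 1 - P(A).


P(not A) = 1 - 0.1860 = 0.8140

P(not A) = 0.8140


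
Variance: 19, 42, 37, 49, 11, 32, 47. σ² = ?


Mean = 33.8571
Squared deviations: 220.7347, 66.3061, 9.8776, 229.3061, 522.4490, 3.4490, 172.7347
Sum = 1224.8571
Variance = 1224.8571/7 = 174.9796

Variance = 174.9796


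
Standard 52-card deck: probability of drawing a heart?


13 hearts in 52 cards
P = 13/52 = 0.2500

P = 0.2500


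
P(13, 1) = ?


P(13,1) = 13!/12!
= 6227020800/479001600
= 13

P(13,1) = 13


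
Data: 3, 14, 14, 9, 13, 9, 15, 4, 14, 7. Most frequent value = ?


Frequencies: 3:1, 4:1, 7:1, 9:2, 13:1, 14:3, 15:1
Max frequency = 3
Mode = 14

Mode = 14


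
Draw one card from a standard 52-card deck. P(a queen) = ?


4 queens in 52 cards
P = 4/52 = 0.0769

P = 0.0769


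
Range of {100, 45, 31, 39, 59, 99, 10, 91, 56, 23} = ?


Max = 100, Min = 10
Range = 100 - 10 = 90

Range = 90


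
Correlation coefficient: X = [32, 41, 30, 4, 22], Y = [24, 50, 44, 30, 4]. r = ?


Mean X = 25.8000, Mean Y = 30.4000
SD X = 12.464349, SD Y = 16.169106
Cov = 84.880000
r = 84.880000/(12.464349*16.169106) = 0.4212

r = 0.4212


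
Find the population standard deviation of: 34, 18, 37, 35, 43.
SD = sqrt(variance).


Mean = 33.4000
Variance = 69.0400
SD = sqrt(69.0400) = 8.3090

SD = 8.3090


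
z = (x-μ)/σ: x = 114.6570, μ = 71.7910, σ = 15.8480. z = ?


z = (114.6570 - 71.7910)/15.8480
= 42.8660/15.8480
= 2.7048

z = 2.7048


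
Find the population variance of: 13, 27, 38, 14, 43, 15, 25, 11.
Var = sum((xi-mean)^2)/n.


Mean = 23.2500
Squared deviations: 105.0625, 14.0625, 217.5625, 85.5625, 390.0625, 68.0625, 3.0625, 150.0625
Sum = 1033.5000
Variance = 1033.5000/8 = 129.1875

Variance = 129.1875


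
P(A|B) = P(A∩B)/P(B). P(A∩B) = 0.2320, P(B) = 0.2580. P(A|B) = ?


P(A|B) = 0.2320/0.2580 = 0.8992

P(A|B) = 0.8992


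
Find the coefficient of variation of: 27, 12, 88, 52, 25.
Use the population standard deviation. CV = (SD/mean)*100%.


Mean = 40.8000
SD = 26.9177
CV = (26.9177/40.8000)*100 = 65.9746%

CV = 65.9746%


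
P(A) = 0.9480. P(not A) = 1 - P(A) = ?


P(not A) = 1 - 0.9480 = 0.0520

P(not A) = 0.0520


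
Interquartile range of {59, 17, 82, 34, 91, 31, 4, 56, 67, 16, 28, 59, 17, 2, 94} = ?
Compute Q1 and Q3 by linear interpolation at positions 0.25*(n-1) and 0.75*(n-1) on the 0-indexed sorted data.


Sorted: 2, 4, 16, 17, 17, 28, 31, 34, 56, 59, 59, 67, 82, 91, 94
Q1 (25th %ile) = 17.0000
Q3 (75th %ile) = 63.0000
IQR = 63.0000 - 17.0000 = 46.0000

IQR = 46.0000


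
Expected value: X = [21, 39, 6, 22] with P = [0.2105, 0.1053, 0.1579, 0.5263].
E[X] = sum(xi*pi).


E[X] = 21*0.2105 + 39*0.1053 + 6*0.1579 + 22*0.5263
= 4.4205 + 4.1067 + 0.9474 + 11.5786
= 21.0532

E[X] = 21.0532


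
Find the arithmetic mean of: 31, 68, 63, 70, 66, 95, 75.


Sum = 31 + 68 + 63 + 70 + 66 + 95 + 75 = 468
n = 7
Mean = 468/7 = 66.8571

Mean = 66.8571


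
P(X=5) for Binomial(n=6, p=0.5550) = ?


C(6,5) = 6
p^5 = 0.052658
(1-p)^1 = 0.445000
P = 6 * 0.052658 * 0.445000 = 0.1406

P(X=5) = 0.1406


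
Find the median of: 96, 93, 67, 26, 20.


Sorted: 20, 26, 67, 93, 96
n = 5 (odd)
Middle value = 67

Median = 67


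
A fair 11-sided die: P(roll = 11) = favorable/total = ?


Favorable outcomes (roll = 11): 1
Total outcomes = 11
P = 1/11 = 0.0909

P = 0.0909


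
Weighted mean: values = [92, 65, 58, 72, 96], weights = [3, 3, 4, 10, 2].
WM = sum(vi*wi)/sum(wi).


Numerator = 92*3 + 65*3 + 58*4 + 72*10 + 96*2 = 1615
Denominator = 3 + 3 + 4 + 10 + 2 = 22
WM = 1615/22 = 73.4091

WM = 73.4091


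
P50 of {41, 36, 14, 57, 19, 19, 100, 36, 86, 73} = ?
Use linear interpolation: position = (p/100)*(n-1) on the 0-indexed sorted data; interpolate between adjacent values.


Sorted: 14, 19, 19, 36, 36, 41, 57, 73, 86, 100
n = 10
Index = 50/100 * 9 = 4.5000
Lower = data[4] = 36, Upper = data[5] = 41
P50 = 36 + 0.5000*(5) = 38.5000

P50 = 38.5000


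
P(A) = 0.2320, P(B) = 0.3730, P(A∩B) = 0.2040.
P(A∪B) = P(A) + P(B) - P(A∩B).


P(A∪B) = 0.2320 + 0.3730 - 0.2040
= 0.6050 - 0.2040
= 0.4010

P(A∪B) = 0.4010


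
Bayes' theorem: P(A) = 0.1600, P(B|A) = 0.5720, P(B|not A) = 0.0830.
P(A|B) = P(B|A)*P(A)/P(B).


P(B) = P(B|A)*P(A) + P(B|A')*P(A')
= 0.5720*0.1600 + 0.0830*0.8400
= 0.091520 + 0.069720 = 0.161240
P(A|B) = 0.091520/0.161240 = 0.5676

P(A|B) = 0.5676


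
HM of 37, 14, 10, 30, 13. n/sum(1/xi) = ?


Sum of reciprocals = 1/37 + 1/14 + 1/10 + 1/30 + 1/13 = 0.308712
HM = 5/0.308712 = 16.1963

HM = 16.1963


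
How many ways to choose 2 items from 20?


C(20,2) = 20!/(2! × 18!)
= 2432902008176640000/(2 × 6402373705728000)
= 190

C(20,2) = 190


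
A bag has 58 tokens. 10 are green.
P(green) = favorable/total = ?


P = 10/58 = 0.1724

P = 0.1724


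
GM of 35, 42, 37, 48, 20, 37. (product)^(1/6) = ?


Product = 35 × 42 × 37 × 48 × 20 × 37 = 1931932800
GM = 1931932800^(1/6) = 35.2911

GM = 35.2911


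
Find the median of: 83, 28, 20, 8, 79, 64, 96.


Sorted: 8, 20, 28, 64, 79, 83, 96
n = 7 (odd)
Middle value = 64

Median = 64


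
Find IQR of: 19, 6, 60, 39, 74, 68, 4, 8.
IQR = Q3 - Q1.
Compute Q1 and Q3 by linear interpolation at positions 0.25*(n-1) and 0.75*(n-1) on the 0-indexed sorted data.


Sorted: 4, 6, 8, 19, 39, 60, 68, 74
Q1 (25th %ile) = 7.5000
Q3 (75th %ile) = 62.0000
IQR = 62.0000 - 7.5000 = 54.5000

IQR = 54.5000


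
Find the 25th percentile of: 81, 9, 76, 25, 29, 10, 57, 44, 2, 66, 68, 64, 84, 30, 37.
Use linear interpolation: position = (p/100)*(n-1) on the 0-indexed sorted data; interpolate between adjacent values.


Sorted: 2, 9, 10, 25, 29, 30, 37, 44, 57, 64, 66, 68, 76, 81, 84
n = 15
Index = 25/100 * 14 = 3.5000
Lower = data[3] = 25, Upper = data[4] = 29
P25 = 25 + 0.5000*(4) = 27.0000

P25 = 27.0000


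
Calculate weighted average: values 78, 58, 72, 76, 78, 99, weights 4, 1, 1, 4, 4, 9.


Numerator = 78*4 + 58*1 + 72*1 + 76*4 + 78*4 + 99*9 = 1949
Denominator = 4 + 1 + 1 + 4 + 4 + 9 = 23
WM = 1949/23 = 84.7391

WM = 84.7391


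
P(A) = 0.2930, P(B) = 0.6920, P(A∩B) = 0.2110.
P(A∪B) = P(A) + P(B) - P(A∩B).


P(A∪B) = 0.2930 + 0.6920 - 0.2110
= 0.9850 - 0.2110
= 0.7740

P(A∪B) = 0.7740


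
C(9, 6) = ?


C(9,6) = 9!/(6! × 3!)
= 362880/(720 × 6)
= 84

C(9,6) = 84


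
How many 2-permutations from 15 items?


P(15,2) = 15!/13!
= 1307674368000/6227020800
= 210

P(15,2) = 210


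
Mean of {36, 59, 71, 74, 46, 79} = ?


Sum = 36 + 59 + 71 + 74 + 46 + 79 = 365
n = 6
Mean = 365/6 = 60.8333

Mean = 60.8333


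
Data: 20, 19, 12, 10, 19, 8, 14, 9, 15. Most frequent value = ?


Frequencies: 8:1, 9:1, 10:1, 12:1, 14:1, 15:1, 19:2, 20:1
Max frequency = 2
Mode = 19

Mode = 19


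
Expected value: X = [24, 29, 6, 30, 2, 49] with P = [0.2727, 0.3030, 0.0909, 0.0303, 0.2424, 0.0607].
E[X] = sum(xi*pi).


E[X] = 24*0.2727 + 29*0.3030 + 6*0.0909 + 30*0.0303 + 2*0.2424 + 49*0.0607
= 6.5448 + 8.7870 + 0.5454 + 0.9090 + 0.4848 + 2.9743
= 20.2453

E[X] = 20.2453


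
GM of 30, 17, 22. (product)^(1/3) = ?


Product = 30 × 17 × 22 = 11220
GM = 11220^(1/3) = 22.3871

GM = 22.3871


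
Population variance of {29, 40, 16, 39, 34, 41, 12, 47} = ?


Mean = 32.2500
Squared deviations: 10.5625, 60.0625, 264.0625, 45.5625, 3.0625, 76.5625, 410.0625, 217.5625
Sum = 1087.5000
Variance = 1087.5000/8 = 135.9375

Variance = 135.9375


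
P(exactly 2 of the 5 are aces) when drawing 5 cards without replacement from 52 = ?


Hypergeometric: P(X=2) = C(4,2)·C(48,3) / C(52,5)
= 6 × 17296 / 2598960
= 103776/2598960 = 0.0399

P = 0.0399


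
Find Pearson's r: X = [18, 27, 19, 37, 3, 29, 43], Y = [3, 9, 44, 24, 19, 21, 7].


Mean X = 25.1429, Mean Y = 18.1429
SD X = 12.287375, SD Y = 12.811028
Cov = -29.306122
r = -29.306122/(12.287375*12.811028) = -0.1862

r = -0.1862


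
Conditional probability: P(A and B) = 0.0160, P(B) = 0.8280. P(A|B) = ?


P(A|B) = 0.0160/0.8280 = 0.0193

P(A|B) = 0.0193


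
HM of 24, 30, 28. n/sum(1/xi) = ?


Sum of reciprocals = 1/24 + 1/30 + 1/28 = 0.110714
HM = 3/0.110714 = 27.0968

HM = 27.0968


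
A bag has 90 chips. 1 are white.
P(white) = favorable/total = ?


P = 1/90 = 0.0111

P = 0.0111


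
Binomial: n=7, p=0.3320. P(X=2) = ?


C(7,2) = 21
p^2 = 0.110224
(1-p)^5 = 0.133009
P = 21 * 0.110224 * 0.133009 = 0.3079

P(X=2) = 0.3079


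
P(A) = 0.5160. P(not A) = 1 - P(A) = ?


P(not A) = 1 - 0.5160 = 0.4840

P(not A) = 0.4840


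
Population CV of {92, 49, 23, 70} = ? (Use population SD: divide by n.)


Mean = 58.5000
SD = 25.5196
CV = (25.5196/58.5000)*100 = 43.6232%

CV = 43.6232%


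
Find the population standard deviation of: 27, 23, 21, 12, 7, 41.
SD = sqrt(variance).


Mean = 21.8333
Variance = 118.8056
SD = sqrt(118.8056) = 10.8998

SD = 10.8998


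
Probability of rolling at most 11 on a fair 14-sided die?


Favorable outcomes (roll ≤ 11): 11
Total outcomes = 14
P = 11/14 = 0.7857

P = 0.7857


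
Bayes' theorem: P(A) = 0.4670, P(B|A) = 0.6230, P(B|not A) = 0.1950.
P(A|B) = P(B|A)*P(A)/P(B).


P(B) = P(B|A)*P(A) + P(B|A')*P(A')
= 0.6230*0.4670 + 0.1950*0.5330
= 0.290941 + 0.103935 = 0.394876
P(A|B) = 0.290941/0.394876 = 0.7368

P(A|B) = 0.7368


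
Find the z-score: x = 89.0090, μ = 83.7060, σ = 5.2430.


z = (89.0090 - 83.7060)/5.2430
= 5.3030/5.2430
= 1.0114

z = 1.0114


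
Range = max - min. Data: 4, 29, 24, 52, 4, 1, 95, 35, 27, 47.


Max = 95, Min = 1
Range = 95 - 1 = 94

Range = 94


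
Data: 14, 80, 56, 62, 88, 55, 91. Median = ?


Sorted: 14, 55, 56, 62, 80, 88, 91
n = 7 (odd)
Middle value = 62

Median = 62


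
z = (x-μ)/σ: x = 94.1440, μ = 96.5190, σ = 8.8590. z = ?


z = (94.1440 - 96.5190)/8.8590
= -2.3750/8.8590
= -0.2681

z = -0.2681


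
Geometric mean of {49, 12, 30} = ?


Product = 49 × 12 × 30 = 17640
GM = 17640^(1/3) = 26.0315

GM = 26.0315


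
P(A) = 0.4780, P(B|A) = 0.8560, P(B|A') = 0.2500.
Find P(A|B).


P(B) = P(B|A)*P(A) + P(B|A')*P(A')
= 0.8560*0.4780 + 0.2500*0.5220
= 0.409168 + 0.130500 = 0.539668
P(A|B) = 0.409168/0.539668 = 0.7582

P(A|B) = 0.7582


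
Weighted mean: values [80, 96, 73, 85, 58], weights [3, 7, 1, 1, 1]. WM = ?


Numerator = 80*3 + 96*7 + 73*1 + 85*1 + 58*1 = 1128
Denominator = 3 + 7 + 1 + 1 + 1 = 13
WM = 1128/13 = 86.7692

WM = 86.7692


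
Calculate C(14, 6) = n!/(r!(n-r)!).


C(14,6) = 14!/(6! × 8!)
= 87178291200/(720 × 40320)
= 3003

C(14,6) = 3003


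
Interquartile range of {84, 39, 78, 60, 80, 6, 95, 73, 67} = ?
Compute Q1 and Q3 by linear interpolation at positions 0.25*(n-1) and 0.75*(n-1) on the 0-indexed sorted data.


Sorted: 6, 39, 60, 67, 73, 78, 80, 84, 95
Q1 (25th %ile) = 60.0000
Q3 (75th %ile) = 80.0000
IQR = 80.0000 - 60.0000 = 20.0000

IQR = 20.0000


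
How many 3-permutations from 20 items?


P(20,3) = 20!/17!
= 2432902008176640000/355687428096000
= 6840

P(20,3) = 6840


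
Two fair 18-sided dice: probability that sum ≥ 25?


Total outcomes = 18×18 = 324
Favorable (sum ≥ 25): 78
P = 78/324 = 0.2407

P = 0.2407


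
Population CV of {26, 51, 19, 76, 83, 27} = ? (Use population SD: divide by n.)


Mean = 47.0000
SD = 25.0932
CV = (25.0932/47.0000)*100 = 53.3897%

CV = 53.3897%


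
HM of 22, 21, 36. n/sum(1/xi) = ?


Sum of reciprocals = 1/22 + 1/21 + 1/36 = 0.120851
HM = 3/0.120851 = 24.8239

HM = 24.8239


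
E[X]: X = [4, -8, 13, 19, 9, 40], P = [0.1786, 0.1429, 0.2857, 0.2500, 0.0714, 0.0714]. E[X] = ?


E[X] = 4*0.1786 - 8*0.1429 + 13*0.2857 + 19*0.2500 + 9*0.0714 + 40*0.0714
= 0.7144 - 1.1432 + 3.7141 + 4.7500 + 0.6426 + 2.8560
= 11.5339

E[X] = 11.5339
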